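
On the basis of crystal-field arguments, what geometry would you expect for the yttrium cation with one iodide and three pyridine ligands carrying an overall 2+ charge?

tetrahedral

Ligand charges: each iodide is −1; pyridine is neutral. With an overall charge of +2 the yttrium centre must be in the +3 oxidation state.
Yttrium is a group-3 element; Y(III) is therefore d⁰.
Coordination number: 4.
A d⁰ ion has no crystal-field stabilisation preference between square planar and tetrahedral, so four ligands adopt the sterically favoured tetrahedral geometry.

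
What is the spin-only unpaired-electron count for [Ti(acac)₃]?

1

Summing ligand charges against the 0 overall charge gives an oxidation state of +3 for titanium.
Titanium is a group-4 element; Ti(III) is therefore d¹.
Counting donor atoms: 3×acetylacetonate (bidentate) → 6 donors. Coordination number = 6.
In an octahedral field the d¹ configuration is t₂g¹e_g⁰ (only one arrangement possible), giving 1 unpaired electron.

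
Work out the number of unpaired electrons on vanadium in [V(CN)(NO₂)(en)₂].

3

Each cyanide is −1; each nitro (N-bound nitrite) is −1; ethylenediamine is neutral; balancing the 0 overall charge requires V(II).
V sits in group 5, so the d-electron count is 5 − 2 = 3.
Counting donor atoms: 1×cyanide (monodentate) → 1 donor; 1×nitro (N-bound nitrite) (monodentate) → 1 donor; 2×ethylenediamine (bidentate) → 4 donors. Coordination number = 6.
In an octahedral field the d³ configuration is t₂g³e_g⁰ (only one arrangement possible), giving 3 unpaired electrons.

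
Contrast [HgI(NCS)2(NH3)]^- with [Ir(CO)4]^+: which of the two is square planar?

[Ir(CO)4]^+

For [HgI(NCS)2(NH3)]^-: Ligand charges: each iodide is −1; each isothiocyanate is −1; ammonia is neutral. With an overall charge of −1 the mercury centre must be in the +2 oxidation state. Mercury is a group-12 element; Hg(II) is therefore d¹⁰. A d¹⁰ ion has no crystal-field stabilisation preference between square planar and tetrahedral, so four ligands adopt the sterically favoured tetrahedral geometry. → tetrahedral.
For [Ir(CO)4]^+: Ligand charges: carbonyl is neutral. With an overall charge of +1 the iridium centre must be in the +1 oxidation state. Group 9 minus oxidation state 1 gives a d⁸ configuration. A 5d d⁸ ion has a large crystal-field splitting; square planar leaves the high-energy d_{x²−y²} orbital empty and maximises CFSE. → square planar.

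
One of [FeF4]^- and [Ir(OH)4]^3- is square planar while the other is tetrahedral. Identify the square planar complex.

For [FeF4]^-: Each fluoride is −1; balancing the −1 overall charge requires Fe(III). Fe sits in group 8, so the d-electron count is 8 − 3 = 5. A high-spin d⁵ ion has zero CFSE in either geometry, so four ligands adopt the sterically favoured tetrahedral geometry. → tetrahedral.
For [Ir(OH)4]^3-: Each hydroxide is −1; balancing the −3 overall charge requires Ir(I). Ir sits in group 9, so the d-electron count is 9 − 1 = 8. A 5d d⁸ ion has a large crystal-field splitting; square planar leaves the high-energy d_{x²−y²} orbital empty and maximises CFSE. → square planar.

[Ir(OH)4]^3-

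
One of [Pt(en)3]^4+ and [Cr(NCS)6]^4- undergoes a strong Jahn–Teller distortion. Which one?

[Cr(NCS)6]^4-

[Pt(en)3]^4+: Ethylenediamine is neutral; balancing the +4 overall charge requires Pt(IV). Group 10 minus oxidation state 4 gives a d⁶ configuration. A 5d ion has a large Δₒ and is invariably low-spin. The d⁶ configuration leaves the e_g set evenly filled (or empty) — no strong Jahn–Teller driving force.
[Cr(NCS)6]^4-: Summing ligand charges against the −4 overall charge gives an oxidation state of +2 for chromium. Cr sits in group 6, so the d-electron count is 6 − 2 = 4. Isothiocyanate is a weak-field ligand for a first-row metal, so the complex is high-spin. The t₂g³e_g¹ (high-spin) configuration has an unevenly filled e_g set; the Jahn–Teller theorem predicts a tetragonal distortion (typically axial elongation) to lift the degeneracy.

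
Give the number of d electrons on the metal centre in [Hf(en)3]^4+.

d⁰

Ethylenediamine is neutral; balancing the +4 overall charge requires Hf(IV).
Hafnium is a group-4 element; Hf(IV) is therefore d⁰.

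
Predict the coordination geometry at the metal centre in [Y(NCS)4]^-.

Summing ligand charges against the −1 overall charge gives an oxidation state of +3 for yttrium.
Y sits in group 3, so the d-electron count is 3 − 3 = 0.
With 4 monodentate ligands the coordination number is 4.
A d⁰ ion has no crystal-field stabilisation preference between square planar and tetrahedral, so four ligands adopt the sterically favoured tetrahedral geometry.

tetrahedral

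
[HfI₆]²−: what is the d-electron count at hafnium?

d⁰

Each iodide is −1; balancing the −2 overall charge requires Hf(IV).
Hafnium is a group-4 element; Hf(IV) is therefore d⁰.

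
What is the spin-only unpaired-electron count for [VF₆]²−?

Ligand charges: each fluoride is −1. With an overall charge of −2 the vanadium centre must be in the +4 oxidation state.
Group 5 minus oxidation state 4 gives a d¹ configuration.
In an octahedral field the d¹ configuration is t₂g¹e_g⁰ (only one arrangement possible), giving 1 unpaired electron.

1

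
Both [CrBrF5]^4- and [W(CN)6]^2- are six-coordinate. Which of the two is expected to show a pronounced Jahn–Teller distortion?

[CrBrF5]^4-

[CrBrF5]^4-: Ligand charges: each bromide is −1; each fluoride is −1. With an overall charge of −4 the chromium centre must be in the +2 oxidation state. Chromium is a group-6 element; Cr(II) is therefore d⁴. Bromide and fluoride are weak-field ligands for a first-row metal, so the complex is high-spin. The t₂g³e_g¹ (high-spin) configuration has an unevenly filled e_g set; the Jahn–Teller theorem predicts a tetragonal distortion (typically axial elongation) to lift the degeneracy.
[W(CN)6]^2-: Summing ligand charges against the −2 overall charge gives an oxidation state of +4 for tungsten. Tungsten is a group-6 element; W(IV) is therefore d². The d² configuration leaves the e_g set evenly filled (or empty) — no strong Jahn–Teller driving force.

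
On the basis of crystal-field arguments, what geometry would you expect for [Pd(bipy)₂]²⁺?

Ligand charges: 2,2′-bipyridine is neutral. With an overall charge of +2 the palladium centre must be in the +2 oxidation state.
Pd sits in group 10, so the d-electron count is 10 − 2 = 8.
Counting donor atoms: 2×2,2′-bipyridine (bidentate) → 4 donors. Coordination number = 4.
A 4d d⁸ ion has a large crystal-field splitting; square planar leaves the high-energy d_{x²−y²} orbital empty and maximises CFSE.

square planar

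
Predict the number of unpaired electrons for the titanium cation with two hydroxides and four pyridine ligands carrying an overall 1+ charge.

Summing ligand charges against the +1 overall charge gives an oxidation state of +3 for titanium.
Group 4 minus oxidation state 3 gives a d¹ configuration.
In an octahedral field the d¹ configuration is t₂g¹e_g⁰ (only one arrangement possible), giving 1 unpaired electron.

1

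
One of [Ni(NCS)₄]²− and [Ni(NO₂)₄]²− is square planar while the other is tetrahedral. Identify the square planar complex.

[Ni(NO₂)₄]²−

For [Ni(NCS)₄]²−: Ligand charges: each isothiocyanate is −1. With an overall charge of −2 the nickel centre must be in the +2 oxidation state. Nickel is a group-10 element; Ni(II) is therefore d⁸. Isothiocyanate is a weak-field ligand. With weak-field ligands the CFSE gain from square planar is small, so a 3d d⁸ ion takes the sterically preferred tetrahedral geometry. → tetrahedral.
For [Ni(NO₂)₄]²−: Summing ligand charges against the −2 overall charge gives an oxidation state of +2 for nickel. Group 10 minus oxidation state 2 gives a d⁸ configuration. Nitro (N-bound nitrite) is a strong-field ligand (high in the spectrochemical series). A 3d d⁸ ion with strong-field ligands gains enough CFSE to favour square planar over tetrahedral. → square planar.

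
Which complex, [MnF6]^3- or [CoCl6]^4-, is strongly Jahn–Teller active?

[MnF6]^3-

[MnF6]^3-: Each fluoride is −1; balancing the −3 overall charge requires Mn(III). Mn sits in group 7, so the d-electron count is 7 − 3 = 4. Fluoride is a weak-field ligand for a first-row metal, so the complex is high-spin. The t₂g³e_g¹ (high-spin) configuration has an unevenly filled e_g set; the Jahn–Teller theorem predicts a tetragonal distortion (typically axial elongation) to lift the degeneracy.
[CoCl6]^4-: Each chloride is −1; balancing the −4 overall charge requires Co(II). Cobalt is a group-9 element; Co(II) is therefore d⁷. Chloride is a weak-field ligand for a first-row metal, so the complex is high-spin. The d⁷ configuration leaves the e_g set evenly filled (or empty) — no strong Jahn–Teller driving force.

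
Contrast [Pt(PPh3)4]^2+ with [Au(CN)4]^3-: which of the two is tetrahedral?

[Au(CN)4]^3-

For [Pt(PPh3)4]^2+: Summing ligand charges against the +2 overall charge gives an oxidation state of +2 for platinum. Pt sits in group 10, so the d-electron count is 10 − 2 = 8. A 5d d⁸ ion has a large crystal-field splitting; square planar leaves the high-energy d_{x²−y²} orbital empty and maximises CFSE. → square planar.
For [Au(CN)4]^3-: Each cyanide is −1; balancing the −3 overall charge requires Au(I). Group 11 minus oxidation state 1 gives a d¹⁰ configuration. A d¹⁰ ion has no crystal-field stabilisation preference between square planar and tetrahedral, so four ligands adopt the sterically favoured tetrahedral geometry. → tetrahedral.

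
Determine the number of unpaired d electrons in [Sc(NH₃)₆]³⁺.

0

Summing ligand charges against the +3 overall charge gives an oxidation state of +3 for scandium.
Group 3 minus oxidation state 3 gives a d⁰ configuration.
In an octahedral field the d⁰ configuration is t₂g⁰e_g⁰, giving 0 unpaired electrons.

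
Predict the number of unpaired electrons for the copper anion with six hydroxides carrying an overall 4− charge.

Summing ligand charges against the −4 overall charge gives an oxidation state of +2 for copper.
Cu sits in group 11, so the d-electron count is 11 − 2 = 9.
In an octahedral field the d⁹ configuration is t₂g⁶e_g³ (only one arrangement possible), giving 1 unpaired electron.

1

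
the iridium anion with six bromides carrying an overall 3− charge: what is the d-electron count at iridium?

d6

Ligand charges: each bromide is −1. With an overall charge of −3 the iridium centre must be in the +3 oxidation state.
Iridium is a group-9 element; Ir(III) is therefore d⁶.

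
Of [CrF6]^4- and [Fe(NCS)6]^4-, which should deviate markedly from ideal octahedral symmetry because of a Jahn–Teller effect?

[CrF6]^4-

[CrF6]^4-: Ligand charges: each fluoride is −1. With an overall charge of −4 the chromium centre must be in the +2 oxidation state. Group 6 minus oxidation state 2 gives a d⁴ configuration. Fluoride is a weak-field ligand for a first-row metal, so the complex is high-spin. The t₂g³e_g¹ (high-spin) configuration has an unevenly filled e_g set; the Jahn–Teller theorem predicts a tetragonal distortion (typically axial elongation) to lift the degeneracy.
[Fe(NCS)6]^4-: Ligand charges: each isothiocyanate is −1. With an overall charge of −4 the iron centre must be in the +2 oxidation state. Group 8 minus oxidation state 2 gives a d⁶ configuration. Isothiocyanate is a weak-field ligand for a first-row metal, so the complex is high-spin. The d⁶ configuration leaves the e_g set evenly filled (or empty) — no strong Jahn–Teller driving force.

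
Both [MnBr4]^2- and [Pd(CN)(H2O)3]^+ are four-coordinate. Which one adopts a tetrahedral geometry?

For [MnBr4]^2-: Summing ligand charges against the −2 overall charge gives an oxidation state of +2 for manganese. Mn sits in group 7, so the d-electron count is 7 − 2 = 5. A high-spin d⁵ ion has zero CFSE in either geometry, so four ligands adopt the sterically favoured tetrahedral geometry. → tetrahedral.
For [Pd(CN)(H2O)3]^+: Summing ligand charges against the +1 overall charge gives an oxidation state of +2 for palladium. Group 10 minus oxidation state 2 gives a d⁸ configuration. A 4d d⁸ ion has a large crystal-field splitting; square planar leaves the high-energy d_{x²−y²} orbital empty and maximises CFSE. → square planar.

[MnBr4]^2-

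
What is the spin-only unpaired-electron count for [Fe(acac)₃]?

Each acetylacetonate is −1; balancing the 0 overall charge requires Fe(III).
Fe sits in group 8, so the d-electron count is 8 − 3 = 5.
Counting donor atoms: 3×acetylacetonate (bidentate) → 6 donors. Coordination number = 6.
The spin state decides the count: Acetylacetonate is a weak-field ligand for a first-row metal, so the complex is high-spin.
An octahedral high-spin d⁵ ion is t₂g³e_g², giving 5 unpaired electrons.

5 unpaired electrons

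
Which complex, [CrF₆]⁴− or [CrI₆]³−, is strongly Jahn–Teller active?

[CrF₆]⁴−: Each fluoride is −1; balancing the −4 overall charge requires Cr(II). Group 6 minus oxidation state 2 gives a d⁴ configuration. Fluoride is a weak-field ligand for a first-row metal, so the complex is high-spin. The t₂g³e_g¹ (high-spin) configuration has an unevenly filled e_g set; the Jahn–Teller theorem predicts a tetragonal distortion (typically axial elongation) to lift the degeneracy.
[CrI₆]³−: Summing ligand charges against the −3 overall charge gives an oxidation state of +3 for chromium. Chromium is a group-6 element; Cr(III) is therefore d³. The d³ configuration leaves the e_g set evenly filled (or empty) — no strong Jahn–Teller driving force.

[CrF₆]⁴−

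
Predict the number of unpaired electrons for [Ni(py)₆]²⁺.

Pyridine is neutral; balancing the +2 overall charge requires Ni(II).
Group 10 minus oxidation state 2 gives a d⁸ configuration.
In an octahedral field the d⁸ configuration is t₂g⁶e_g² (only one arrangement possible), giving 2 unpaired electrons.

2 unpaired electrons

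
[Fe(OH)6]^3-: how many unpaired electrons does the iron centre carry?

5 unpaired electrons

Ligand charges: each hydroxide is −1. With an overall charge of −3 the iron centre must be in the +3 oxidation state.
Iron is a group-8 element; Fe(III) is therefore d⁵.
The spin state decides the count: Hydroxide is a weak-field ligand for a first-row metal, so the complex is high-spin.
An octahedral high-spin d⁵ ion is t₂g³e_g², giving 5 unpaired electrons.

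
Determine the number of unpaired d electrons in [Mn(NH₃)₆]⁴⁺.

Ammonia is neutral; balancing the +4 overall charge requires Mn(IV).
Mn sits in group 7, so the d-electron count is 7 − 4 = 3.
In an octahedral field the d³ configuration is t₂g³e_g⁰ (only one arrangement possible), giving 3 unpaired electrons.

3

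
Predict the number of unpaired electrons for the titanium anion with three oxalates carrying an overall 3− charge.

Each oxalate is −2; balancing the −3 overall charge requires Ti(III).
Group 4 minus oxidation state 3 gives a d¹ configuration.
Counting donor atoms: 3×oxalate (bidentate) → 6 donors. Coordination number = 6.
In an octahedral field the d¹ configuration is t₂g¹e_g⁰ (only one arrangement possible), giving 1 unpaired electron.

1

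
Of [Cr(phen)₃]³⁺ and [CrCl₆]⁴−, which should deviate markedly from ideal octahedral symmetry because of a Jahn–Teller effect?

[CrCl₆]⁴−

[Cr(phen)₃]³⁺: 1,10-phenanthroline is neutral; balancing the +3 overall charge requires Cr(III). Cr sits in group 6, so the d-electron count is 6 − 3 = 3. The d³ configuration leaves the e_g set evenly filled (or empty) — no strong Jahn–Teller driving force.
[CrCl₆]⁴−: Ligand charges: each chloride is −1. With an overall charge of −4 the chromium centre must be in the +2 oxidation state. Cr sits in group 6, so the d-electron count is 6 − 2 = 4. Chloride is a weak-field ligand for a first-row metal, so the complex is high-spin. The t₂g³e_g¹ (high-spin) configuration has an unevenly filled e_g set; the Jahn–Teller theorem predicts a tetragonal distortion (typically axial elongation) to lift the degeneracy.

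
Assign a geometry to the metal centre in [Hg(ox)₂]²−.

Each oxalate is −2; balancing the −2 overall charge requires Hg(II).
Hg sits in group 12, so the d-electron count is 12 − 2 = 10.
Counting donor atoms: 2×oxalate (bidentate) → 4 donors. Coordination number = 4.
A d¹⁰ ion has no crystal-field stabilisation preference between square planar and tetrahedral, so four ligands adopt the sterically favoured tetrahedral geometry.

tetrahedral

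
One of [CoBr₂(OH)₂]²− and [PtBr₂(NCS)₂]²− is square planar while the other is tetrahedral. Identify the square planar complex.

For [CoBr₂(OH)₂]²−: Ligand charges: each bromide is −1; each hydroxide is −1. With an overall charge of −2 the cobalt centre must be in the +2 oxidation state. Group 9 minus oxidation state 2 gives a d⁷ configuration. For a high-spin 3d d⁷ ion with weak-field ligands the small Δₜ gives little square-planar CFSE advantage, so four ligands adopt the sterically favoured tetrahedral geometry. → tetrahedral.
For [PtBr₂(NCS)₂]²−: Ligand charges: each bromide is −1; each isothiocyanate is −1. With an overall charge of −2 the platinum centre must be in the +2 oxidation state. Pt sits in group 10, so the d-electron count is 10 − 2 = 8. A 5d d⁸ ion has a large crystal-field splitting; square planar leaves the high-energy d_{x²−y²} orbital empty and maximises CFSE. → square planar.

[PtBr₂(NCS)₂]²−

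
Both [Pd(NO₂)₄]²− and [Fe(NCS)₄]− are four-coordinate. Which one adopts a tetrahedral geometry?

[Fe(NCS)₄]−

For [Pd(NO₂)₄]²−: Each nitro (N-bound nitrite) is −1; balancing the −2 overall charge requires Pd(II). Palladium is a group-10 element; Pd(II) is therefore d⁸. A 4d d⁸ ion has a large crystal-field splitting; square planar leaves the high-energy d_{x²−y²} orbital empty and maximises CFSE. → square planar.
For [Fe(NCS)₄]−: Each isothiocyanate is −1; balancing the −1 overall charge requires Fe(III). Iron is a group-8 element; Fe(III) is therefore d⁵. A high-spin d⁵ ion has zero CFSE in either geometry, so four ligands adopt the sterically favoured tetrahedral geometry. → tetrahedral.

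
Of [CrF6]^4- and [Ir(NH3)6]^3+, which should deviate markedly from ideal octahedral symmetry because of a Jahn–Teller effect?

[CrF6]^4-

[CrF6]^4-: Ligand charges: each fluoride is −1. With an overall charge of −4 the chromium centre must be in the +2 oxidation state. Cr sits in group 6, so the d-electron count is 6 − 2 = 4. Fluoride is a weak-field ligand for a first-row metal, so the complex is high-spin. The t₂g³e_g¹ (high-spin) configuration has an unevenly filled e_g set; the Jahn–Teller theorem predicts a tetragonal distortion (typically axial elongation) to lift the degeneracy.
[Ir(NH3)6]^3+: Summing ligand charges against the +3 overall charge gives an oxidation state of +3 for iridium. Iridium is a group-9 element; Ir(III) is therefore d⁶. A 5d ion has a large Δₒ and is invariably low-spin. The d⁶ configuration leaves the e_g set evenly filled (or empty) — no strong Jahn–Teller driving force.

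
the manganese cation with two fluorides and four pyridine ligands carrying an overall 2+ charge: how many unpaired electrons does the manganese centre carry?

Summing ligand charges against the +2 overall charge gives an oxidation state of +4 for manganese.
Group 7 minus oxidation state 4 gives a d³ configuration.
In an octahedral field the d³ configuration is t₂g³e_g⁰ (only one arrangement possible), giving 3 unpaired electrons.

3 unpaired electrons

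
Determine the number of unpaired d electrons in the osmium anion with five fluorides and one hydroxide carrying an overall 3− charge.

Each fluoride is −1; each hydroxide is −1; balancing the −3 overall charge requires Os(III).
Group 8 minus oxidation state 3 gives a d⁵ configuration.
The spin state decides the count: a 5d ion has a large Δₒ and is invariably low-spin.
An octahedral low-spin d⁵ ion is t₂g⁵e_g⁰, giving 1 unpaired electron.

1 unpaired electron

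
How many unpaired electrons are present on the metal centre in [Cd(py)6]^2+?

0

Pyridine is neutral; balancing the +2 overall charge requires Cd(II).
Group 12 minus oxidation state 2 gives a d¹⁰ configuration.
In an octahedral field the d¹⁰ configuration is t₂g⁶e_g⁴, giving 0 unpaired electrons.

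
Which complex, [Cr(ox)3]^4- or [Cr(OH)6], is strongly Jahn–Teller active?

[Cr(ox)3]^4-

[Cr(ox)3]^4-: Each oxalate is −2; balancing the −4 overall charge requires Cr(II). Cr sits in group 6, so the d-electron count is 6 − 2 = 4. Oxalate is a weak-field ligand for a first-row metal, so the complex is high-spin. The t₂g³e_g¹ (high-spin) configuration has an unevenly filled e_g set; the Jahn–Teller theorem predicts a tetragonal distortion (typically axial elongation) to lift the degeneracy.
[Cr(OH)6]: Ligand charges: each hydroxide is −1. With an overall charge of 0 the chromium centre must be in the +6 oxidation state. Group 6 minus oxidation state 6 gives a d⁰ configuration. The d⁰ configuration leaves the e_g set evenly filled (or empty) — no strong Jahn–Teller driving force.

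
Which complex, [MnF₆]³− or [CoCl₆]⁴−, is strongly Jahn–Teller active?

[MnF₆]³−: Ligand charges: each fluoride is −1. With an overall charge of −3 the manganese centre must be in the +3 oxidation state. Manganese is a group-7 element; Mn(III) is therefore d⁴. Fluoride is a weak-field ligand for a first-row metal, so the complex is high-spin. The t₂g³e_g¹ (high-spin) configuration has an unevenly filled e_g set; the Jahn–Teller theorem predicts a tetragonal distortion (typically axial elongation) to lift the degeneracy.
[CoCl₆]⁴−: Ligand charges: each chloride is −1. With an overall charge of −4 the cobalt centre must be in the +2 oxidation state. Group 9 minus oxidation state 2 gives a d⁷ configuration. Chloride is a weak-field ligand for a first-row metal, so the complex is high-spin. The d⁷ configuration leaves the e_g set evenly filled (or empty) — no strong Jahn–Teller driving force.

[MnF₆]³−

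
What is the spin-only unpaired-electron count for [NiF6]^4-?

Ligand charges: each fluoride is −1. With an overall charge of −4 the nickel centre must be in the +2 oxidation state.
Ni sits in group 10, so the d-electron count is 10 − 2 = 8.
In an octahedral field the d⁸ configuration is t₂g⁶e_g² (only one arrangement possible), giving 2 unpaired electrons.

2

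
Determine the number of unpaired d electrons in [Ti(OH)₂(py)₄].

Ligand charges: each hydroxide is −1; pyridine is neutral. With an overall charge of 0 the titanium centre must be in the +2 oxidation state.
Group 4 minus oxidation state 2 gives a d² configuration.
In an octahedral field the d² configuration is t₂g²e_g⁰ (only one arrangement possible), giving 2 unpaired electrons.

2 unpaired electrons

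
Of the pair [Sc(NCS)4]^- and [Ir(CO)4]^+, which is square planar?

[Ir(CO)4]^+

For [Sc(NCS)4]^-: Each isothiocyanate is −1; balancing the −1 overall charge requires Sc(III). Scandium is a group-3 element; Sc(III) is therefore d⁰. A d⁰ ion has no crystal-field stabilisation preference between square planar and tetrahedral, so four ligands adopt the sterically favoured tetrahedral geometry. → tetrahedral.
For [Ir(CO)4]^+: Ligand charges: carbonyl is neutral. With an overall charge of +1 the iridium centre must be in the +1 oxidation state. Ir sits in group 9, so the d-electron count is 9 − 1 = 8. A 5d d⁸ ion has a large crystal-field splitting; square planar leaves the high-energy d_{x²−y²} orbital empty and maximises CFSE. → square planar.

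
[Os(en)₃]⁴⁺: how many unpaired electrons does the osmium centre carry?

Ethylenediamine is neutral; balancing the +4 overall charge requires Os(IV).
Osmium is a group-8 element; Os(IV) is therefore d⁴.
Counting donor atoms: 3×ethylenediamine (bidentate) → 6 donors. Coordination number = 6.
The spin state decides the count: a 5d ion has a large Δₒ and is invariably low-spin.
An octahedral low-spin d⁴ ion is t₂g⁴e_g⁰, giving 2 unpaired electrons.

2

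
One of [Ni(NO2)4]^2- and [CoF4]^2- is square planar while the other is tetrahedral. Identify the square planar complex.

[Ni(NO2)4]^2-

For [Ni(NO2)4]^2-: Ligand charges: each nitro (N-bound nitrite) is −1. With an overall charge of −2 the nickel centre must be in the +2 oxidation state. Ni sits in group 10, so the d-electron count is 10 − 2 = 8. Nitro (N-bound nitrite) is a strong-field ligand (high in the spectrochemical series). A 3d d⁸ ion with strong-field ligands gains enough CFSE to favour square planar over tetrahedral. → square planar.
For [CoF4]^2-: Each fluoride is −1; balancing the −2 overall charge requires Co(II). Co sits in group 9, so the d-electron count is 9 − 2 = 7. For a high-spin 3d d⁷ ion with weak-field ligands the small Δₜ gives little square-planar CFSE advantage, so four ligands adopt the sterically favoured tetrahedral geometry. → tetrahedral.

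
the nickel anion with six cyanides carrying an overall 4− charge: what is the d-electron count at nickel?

d8

Ligand charges: each cyanide is −1. With an overall charge of −4 the nickel centre must be in the +2 oxidation state.
Group 10 minus oxidation state 2 gives a d⁸ configuration.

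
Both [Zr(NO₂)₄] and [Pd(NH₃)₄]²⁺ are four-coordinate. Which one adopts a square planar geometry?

[Pd(NH₃)₄]²⁺

For [Zr(NO₂)₄]: Each nitro (N-bound nitrite) is −1; balancing the 0 overall charge requires Zr(IV). Group 4 minus oxidation state 4 gives a d⁰ configuration. A d⁰ ion has no crystal-field stabilisation preference between square planar and tetrahedral, so four ligands adopt the sterically favoured tetrahedral geometry. → tetrahedral.
For [Pd(NH₃)₄]²⁺: Summing ligand charges against the +2 overall charge gives an oxidation state of +2 for palladium. Group 10 minus oxidation state 2 gives a d⁸ configuration. A 4d d⁸ ion has a large crystal-field splitting; square planar leaves the high-energy d_{x²−y²} orbital empty and maximises CFSE. → square planar.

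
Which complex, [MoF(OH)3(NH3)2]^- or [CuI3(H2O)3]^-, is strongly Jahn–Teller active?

[CuI3(H2O)3]^-

[MoF(OH)3(NH3)2]^-: Summing ligand charges against the −1 overall charge gives an oxidation state of +3 for molybdenum. Molybdenum is a group-6 element; Mo(III) is therefore d³. The d³ configuration leaves the e_g set evenly filled (or empty) — no strong Jahn–Teller driving force.
[CuI3(H2O)3]^-: Each iodide is −1; water is neutral; balancing the −1 overall charge requires Cu(II). Copper is a group-11 element; Cu(II) is therefore d⁹. The t₂g⁶e_g³ configuration has an unevenly filled e_g set; the Jahn–Teller theorem predicts a tetragonal distortion (typically axial elongation) to lift the degeneracy.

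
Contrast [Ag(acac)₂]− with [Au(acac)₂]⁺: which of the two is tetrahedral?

[Ag(acac)₂]−

For [Ag(acac)₂]−: Ligand charges: each acetylacetonate is −1. With an overall charge of −1 the silver centre must be in the +1 oxidation state. Ag sits in group 11, so the d-electron count is 11 − 1 = 10. A d¹⁰ ion has no crystal-field stabilisation preference between square planar and tetrahedral, so four ligands adopt the sterically favoured tetrahedral geometry. → tetrahedral.
For [Au(acac)₂]⁺: Summing ligand charges against the +1 overall charge gives an oxidation state of +3 for gold. Gold is a group-11 element; Au(III) is therefore d⁸. A 5d d⁸ ion has a large crystal-field splitting; square planar leaves the high-energy d_{x²−y²} orbital empty and maximises CFSE. → square planar.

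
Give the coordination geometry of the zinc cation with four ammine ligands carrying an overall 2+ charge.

tetrahedral

Ligand charges: ammonia is neutral. With an overall charge of +2 the zinc centre must be in the +2 oxidation state.
Zn sits in group 12, so the d-electron count is 12 − 2 = 10.
With 4 monodentate ligands the coordination number is 4.
A d¹⁰ ion has no crystal-field stabilisation preference between square planar and tetrahedral, so four ligands adopt the sterically favoured tetrahedral geometry.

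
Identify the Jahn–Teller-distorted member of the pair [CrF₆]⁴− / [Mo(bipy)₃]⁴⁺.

[CrF₆]⁴−: Ligand charges: each fluoride is −1. With an overall charge of −4 the chromium centre must be in the +2 oxidation state. Group 6 minus oxidation state 2 gives a d⁴ configuration. Fluoride is a weak-field ligand for a first-row metal, so the complex is high-spin. The t₂g³e_g¹ (high-spin) configuration has an unevenly filled e_g set; the Jahn–Teller theorem predicts a tetragonal distortion (typically axial elongation) to lift the degeneracy.
[Mo(bipy)₃]⁴⁺: Ligand charges: 2,2′-bipyridine is neutral. With an overall charge of +4 the molybdenum centre must be in the +4 oxidation state. Molybdenum is a group-6 element; Mo(IV) is therefore d². The d² configuration leaves the e_g set evenly filled (or empty) — no strong Jahn–Teller driving force.

[CrF₆]⁴−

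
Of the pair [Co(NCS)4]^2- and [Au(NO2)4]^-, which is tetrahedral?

For [Co(NCS)4]^2-: Ligand charges: each isothiocyanate is −1. With an overall charge of −2 the cobalt centre must be in the +2 oxidation state. Group 9 minus oxidation state 2 gives a d⁷ configuration. For a high-spin 3d d⁷ ion with weak-field ligands the small Δₜ gives little square-planar CFSE advantage, so four ligands adopt the sterically favoured tetrahedral geometry. → tetrahedral.
For [Au(NO2)4]^-: Summing ligand charges against the −1 overall charge gives an oxidation state of +3 for gold. Group 11 minus oxidation state 3 gives a d⁸ configuration. A 5d d⁸ ion has a large crystal-field splitting; square planar leaves the high-energy d_{x²−y²} orbital empty and maximises CFSE. → square planar.

[Co(NCS)4]^2-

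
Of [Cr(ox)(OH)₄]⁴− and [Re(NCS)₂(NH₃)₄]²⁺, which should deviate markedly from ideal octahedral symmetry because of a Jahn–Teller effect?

[Cr(ox)(OH)₄]⁴−: Summing ligand charges against the −4 overall charge gives an oxidation state of +2 for chromium. Chromium is a group-6 element; Cr(II) is therefore d⁴. Hydroxide and oxalate are weak-field ligands for a first-row metal, so the complex is high-spin. The t₂g³e_g¹ (high-spin) configuration has an unevenly filled e_g set; the Jahn–Teller theorem predicts a tetragonal distortion (typically axial elongation) to lift the degeneracy.
[Re(NCS)₂(NH₃)₄]²⁺: Each isothiocyanate is −1; ammonia is neutral; balancing the +2 overall charge requires Re(IV). Group 7 minus oxidation state 4 gives a d³ configuration. The d³ configuration leaves the e_g set evenly filled (or empty) — no strong Jahn–Teller driving force.

[Cr(ox)(OH)₄]⁴−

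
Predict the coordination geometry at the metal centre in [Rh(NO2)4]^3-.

square planar

Summing ligand charges against the −3 overall charge gives an oxidation state of +1 for rhodium.
Rhodium is a group-9 element; Rh(I) is therefore d⁸.
Coordination number: 4.
A 4d d⁸ ion has a large crystal-field splitting; square planar leaves the high-energy d_{x²−y²} orbital empty and maximises CFSE.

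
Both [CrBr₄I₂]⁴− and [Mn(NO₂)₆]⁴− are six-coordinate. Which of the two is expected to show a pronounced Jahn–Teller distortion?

[CrBr₄I₂]⁴−

[CrBr₄I₂]⁴−: Each bromide is −1; each iodide is −1; balancing the −4 overall charge requires Cr(II). Cr sits in group 6, so the d-electron count is 6 − 2 = 4. Bromide and iodide are weak-field ligands for a first-row metal, so the complex is high-spin. The t₂g³e_g¹ (high-spin) configuration has an unevenly filled e_g set; the Jahn–Teller theorem predicts a tetragonal distortion (typically axial elongation) to lift the degeneracy.
[Mn(NO₂)₆]⁴−: Each nitro (N-bound nitrite) is −1; balancing the −4 overall charge requires Mn(II). Manganese is a group-7 element; Mn(II) is therefore d⁵. Nitro (N-bound nitrite) is a strong-field ligand (high in the spectrochemical series) for a first-row metal, so the complex is low-spin. The d⁵ configuration leaves the e_g set evenly filled (or empty) — no strong Jahn–Teller driving force.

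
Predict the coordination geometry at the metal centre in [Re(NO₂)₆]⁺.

Each nitro (N-bound nitrite) is −1; balancing the +1 overall charge requires Re(VII).
Re sits in group 7, so the d-electron count is 7 − 7 = 0.
With 6 monodentate ligands the coordination number is 6.
Six donors around a single metal centre give an octahedral coordination sphere.

octahedral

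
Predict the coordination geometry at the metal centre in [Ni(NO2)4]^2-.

square planar

Each nitro (N-bound nitrite) is −1; balancing the −2 overall charge requires Ni(II).
Group 10 minus oxidation state 2 gives a d⁸ configuration.
Coordination number: 4.
Nitro (N-bound nitrite) is a strong-field ligand (high in the spectrochemical series).
A 3d d⁸ ion with strong-field ligands gains enough CFSE to favour square planar over tetrahedral.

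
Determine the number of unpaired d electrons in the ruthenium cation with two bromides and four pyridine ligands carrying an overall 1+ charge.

1

Each bromide is −1; pyridine is neutral; balancing the +1 overall charge requires Ru(III).
Ruthenium is a group-8 element; Ru(III) is therefore d⁵.
The spin state decides the count: a 4d ion has a large Δₒ and is invariably low-spin.
An octahedral low-spin d⁵ ion is t₂g⁵e_g⁰, giving 1 unpaired electron.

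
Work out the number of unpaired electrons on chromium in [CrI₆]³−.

3 unpaired electrons

Each iodide is −1; balancing the −3 overall charge requires Cr(III).
Group 6 minus oxidation state 3 gives a d³ configuration.
In an octahedral field the d³ configuration is t₂g³e_g⁰ (only one arrangement possible), giving 3 unpaired electrons.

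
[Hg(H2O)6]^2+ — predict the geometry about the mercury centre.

octahedral

Water is neutral; balancing the +2 overall charge requires Hg(II).
Hg sits in group 12, so the d-electron count is 12 − 2 = 10.
Coordination number: 6.
Six donors around a single metal centre give an octahedral coordination sphere.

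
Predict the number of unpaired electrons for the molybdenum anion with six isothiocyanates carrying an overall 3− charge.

3 unpaired electrons

Ligand charges: each isothiocyanate is −1. With an overall charge of −3 the molybdenum centre must be in the +3 oxidation state.
Group 6 minus oxidation state 3 gives a d³ configuration.
In an octahedral field the d³ configuration is t₂g³e_g⁰ (only one arrangement possible), giving 3 unpaired electrons.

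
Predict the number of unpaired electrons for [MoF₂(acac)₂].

Ligand charges: each fluoride is −1; each acetylacetonate is −1. With an overall charge of 0 the molybdenum centre must be in the +4 oxidation state.
Mo sits in group 6, so the d-electron count is 6 − 4 = 2.
Counting donor atoms: 2×fluoride (monodentate) → 2 donors; 2×acetylacetonate (bidentate) → 4 donors. Coordination number = 6.
In an octahedral field the d² configuration is t₂g²e_g⁰ (only one arrangement possible), giving 2 unpaired electrons.

2 unpaired electrons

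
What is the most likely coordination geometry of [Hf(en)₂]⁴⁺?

Ethylenediamine is neutral; balancing the +4 overall charge requires Hf(IV).
Hf sits in group 4, so the d-electron count is 4 − 4 = 0.
Counting donor atoms: 2×ethylenediamine (bidentate) → 4 donors. Coordination number = 4.
A d⁰ ion has no crystal-field stabilisation preference between square planar and tetrahedral, so four ligands adopt the sterically favoured tetrahedral geometry.

tetrahedral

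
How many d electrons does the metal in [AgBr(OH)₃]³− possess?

d¹⁰

Ligand charges: each bromide is −1; each hydroxide is −1. With an overall charge of −3 the silver centre must be in the +1 oxidation state.
Group 11 minus oxidation state 1 gives a d¹⁰ configuration.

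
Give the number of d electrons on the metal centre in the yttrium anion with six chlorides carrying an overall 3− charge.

d⁰

Summing ligand charges against the −3 overall charge gives an oxidation state of +3 for yttrium.
Yttrium is a group-3 element; Y(III) is therefore d⁰.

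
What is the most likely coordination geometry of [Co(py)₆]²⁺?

octahedral

Pyridine is neutral; balancing the +2 overall charge requires Co(II).
Co sits in group 9, so the d-electron count is 9 − 2 = 7.
Coordination number: 6.
Six donors around a single metal centre give an octahedral coordination sphere.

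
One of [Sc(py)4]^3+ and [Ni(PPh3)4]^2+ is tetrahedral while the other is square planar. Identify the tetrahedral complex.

For [Sc(py)4]^3+: Summing ligand charges against the +3 overall charge gives an oxidation state of +3 for scandium. Sc sits in group 3, so the d-electron count is 3 − 3 = 0. A d⁰ ion has no crystal-field stabilisation preference between square planar and tetrahedral, so four ligands adopt the sterically favoured tetrahedral geometry. → tetrahedral.
For [Ni(PPh3)4]^2+: Ligand charges: triphenylphosphine is neutral. With an overall charge of +2 the nickel centre must be in the +2 oxidation state. Ni sits in group 10, so the d-electron count is 10 − 2 = 8. Triphenylphosphine is a strong-field ligand (high in the spectrochemical series). A 3d d⁸ ion with strong-field ligands gains enough CFSE to favour square planar over tetrahedral. → square planar.

[Sc(py)4]^3+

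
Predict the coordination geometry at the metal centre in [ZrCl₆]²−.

octahedral

Summing ligand charges against the −2 overall charge gives an oxidation state of +4 for zirconium.
Zr sits in group 4, so the d-electron count is 4 − 4 = 0.
Coordination number: 6.
Six donors around a single metal centre give an octahedral coordination sphere.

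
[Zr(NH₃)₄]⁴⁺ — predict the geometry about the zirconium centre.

tetrahedral

Ammonia is neutral; balancing the +4 overall charge requires Zr(IV).
Group 4 minus oxidation state 4 gives a d⁰ configuration.
Coordination number: 4.
A d⁰ ion has no crystal-field stabilisation preference between square planar and tetrahedral, so four ligands adopt the sterically favoured tetrahedral geometry.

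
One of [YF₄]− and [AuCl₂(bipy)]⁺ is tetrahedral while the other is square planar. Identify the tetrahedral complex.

For [YF₄]−: Ligand charges: each fluoride is −1. With an overall charge of −1 the yttrium centre must be in the +3 oxidation state. Y sits in group 3, so the d-electron count is 3 − 3 = 0. A d⁰ ion has no crystal-field stabilisation preference between square planar and tetrahedral, so four ligands adopt the sterically favoured tetrahedral geometry. → tetrahedral.
For [AuCl₂(bipy)]⁺: Each chloride is −1; 2,2′-bipyridine is neutral; balancing the +1 overall charge requires Au(III). Au sits in group 11, so the d-electron count is 11 − 3 = 8. A 5d d⁸ ion has a large crystal-field splitting; square planar leaves the high-energy d_{x²−y²} orbital empty and maximises CFSE. → square planar.

[YF₄]−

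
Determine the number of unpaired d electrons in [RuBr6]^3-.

Summing ligand charges against the −3 overall charge gives an oxidation state of +3 for ruthenium.
Ru sits in group 8, so the d-electron count is 8 − 3 = 5.
The spin state decides the count: a 4d ion has a large Δₒ and is invariably low-spin.
An octahedral low-spin d⁵ ion is t₂g⁵e_g⁰, giving 1 unpaired electron.

1 unpaired electron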